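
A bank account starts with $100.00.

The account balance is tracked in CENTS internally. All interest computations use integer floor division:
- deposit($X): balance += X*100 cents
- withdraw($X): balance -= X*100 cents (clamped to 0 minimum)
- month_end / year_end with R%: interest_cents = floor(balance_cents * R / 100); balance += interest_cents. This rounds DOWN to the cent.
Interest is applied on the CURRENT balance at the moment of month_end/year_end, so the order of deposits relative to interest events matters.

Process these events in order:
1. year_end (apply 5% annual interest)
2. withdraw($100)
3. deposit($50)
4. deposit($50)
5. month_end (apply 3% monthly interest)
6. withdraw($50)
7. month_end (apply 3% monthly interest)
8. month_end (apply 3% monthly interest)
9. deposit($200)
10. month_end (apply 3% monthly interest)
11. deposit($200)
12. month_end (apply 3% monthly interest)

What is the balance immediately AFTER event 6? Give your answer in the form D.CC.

After 1 (year_end (apply 5% annual interest)): balance=$105.00 total_interest=$5.00
After 2 (withdraw($100)): balance=$5.00 total_interest=$5.00
After 3 (deposit($50)): balance=$55.00 total_interest=$5.00
After 4 (deposit($50)): balance=$105.00 total_interest=$5.00
After 5 (month_end (apply 3% monthly interest)): balance=$108.15 total_interest=$8.15
After 6 (withdraw($50)): balance=$58.15 total_interest=$8.15

Answer: 58.15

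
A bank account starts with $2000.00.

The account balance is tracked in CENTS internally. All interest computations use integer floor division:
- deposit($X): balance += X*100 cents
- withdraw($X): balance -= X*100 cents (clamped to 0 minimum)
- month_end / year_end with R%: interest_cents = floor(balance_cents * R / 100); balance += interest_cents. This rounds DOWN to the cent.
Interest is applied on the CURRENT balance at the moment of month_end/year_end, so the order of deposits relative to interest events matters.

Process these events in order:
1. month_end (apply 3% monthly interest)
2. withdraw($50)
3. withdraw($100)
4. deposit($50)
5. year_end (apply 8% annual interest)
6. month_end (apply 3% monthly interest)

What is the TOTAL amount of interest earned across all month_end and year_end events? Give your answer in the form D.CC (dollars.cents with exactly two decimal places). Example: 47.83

After 1 (month_end (apply 3% monthly interest)): balance=$2060.00 total_interest=$60.00
After 2 (withdraw($50)): balance=$2010.00 total_interest=$60.00
After 3 (withdraw($100)): balance=$1910.00 total_interest=$60.00
After 4 (deposit($50)): balance=$1960.00 total_interest=$60.00
After 5 (year_end (apply 8% annual interest)): balance=$2116.80 total_interest=$216.80
After 6 (month_end (apply 3% monthly interest)): balance=$2180.30 total_interest=$280.30

Answer: 280.30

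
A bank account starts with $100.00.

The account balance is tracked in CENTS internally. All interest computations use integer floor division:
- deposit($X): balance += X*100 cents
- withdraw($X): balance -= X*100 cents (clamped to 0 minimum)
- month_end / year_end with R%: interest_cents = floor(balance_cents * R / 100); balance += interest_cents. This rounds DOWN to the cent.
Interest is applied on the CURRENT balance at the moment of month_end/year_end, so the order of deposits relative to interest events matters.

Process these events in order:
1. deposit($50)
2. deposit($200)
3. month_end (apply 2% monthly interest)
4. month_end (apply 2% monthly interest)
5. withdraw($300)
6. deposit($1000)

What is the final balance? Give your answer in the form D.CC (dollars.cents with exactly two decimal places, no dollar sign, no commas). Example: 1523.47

Answer: 1064.14

Derivation:
After 1 (deposit($50)): balance=$150.00 total_interest=$0.00
After 2 (deposit($200)): balance=$350.00 total_interest=$0.00
After 3 (month_end (apply 2% monthly interest)): balance=$357.00 total_interest=$7.00
After 4 (month_end (apply 2% monthly interest)): balance=$364.14 total_interest=$14.14
After 5 (withdraw($300)): balance=$64.14 total_interest=$14.14
After 6 (deposit($1000)): balance=$1064.14 total_interest=$14.14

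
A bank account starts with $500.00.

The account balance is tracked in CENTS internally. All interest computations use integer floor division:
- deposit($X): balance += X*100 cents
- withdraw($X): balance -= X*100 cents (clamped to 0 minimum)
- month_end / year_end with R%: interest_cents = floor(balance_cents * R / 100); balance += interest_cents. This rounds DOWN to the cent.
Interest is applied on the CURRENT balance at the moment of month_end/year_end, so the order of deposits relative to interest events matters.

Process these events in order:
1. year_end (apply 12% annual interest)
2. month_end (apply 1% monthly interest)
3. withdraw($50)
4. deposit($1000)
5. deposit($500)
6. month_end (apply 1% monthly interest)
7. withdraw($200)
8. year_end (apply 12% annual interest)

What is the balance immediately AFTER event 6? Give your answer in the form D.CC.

Answer: 2035.75

Derivation:
After 1 (year_end (apply 12% annual interest)): balance=$560.00 total_interest=$60.00
After 2 (month_end (apply 1% monthly interest)): balance=$565.60 total_interest=$65.60
After 3 (withdraw($50)): balance=$515.60 total_interest=$65.60
After 4 (deposit($1000)): balance=$1515.60 total_interest=$65.60
After 5 (deposit($500)): balance=$2015.60 total_interest=$65.60
After 6 (month_end (apply 1% monthly interest)): balance=$2035.75 total_interest=$85.75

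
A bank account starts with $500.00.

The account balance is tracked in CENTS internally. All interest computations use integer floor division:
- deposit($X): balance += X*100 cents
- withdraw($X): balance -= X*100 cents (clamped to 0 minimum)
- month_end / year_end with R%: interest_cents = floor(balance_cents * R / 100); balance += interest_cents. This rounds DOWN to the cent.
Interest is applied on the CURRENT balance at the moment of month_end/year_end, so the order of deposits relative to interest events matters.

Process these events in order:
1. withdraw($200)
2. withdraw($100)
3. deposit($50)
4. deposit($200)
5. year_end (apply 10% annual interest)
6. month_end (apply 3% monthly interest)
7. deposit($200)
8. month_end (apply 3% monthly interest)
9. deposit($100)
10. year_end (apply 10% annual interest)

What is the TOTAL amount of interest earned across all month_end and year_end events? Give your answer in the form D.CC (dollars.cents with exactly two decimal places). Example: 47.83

After 1 (withdraw($200)): balance=$300.00 total_interest=$0.00
After 2 (withdraw($100)): balance=$200.00 total_interest=$0.00
After 3 (deposit($50)): balance=$250.00 total_interest=$0.00
After 4 (deposit($200)): balance=$450.00 total_interest=$0.00
After 5 (year_end (apply 10% annual interest)): balance=$495.00 total_interest=$45.00
After 6 (month_end (apply 3% monthly interest)): balance=$509.85 total_interest=$59.85
After 7 (deposit($200)): balance=$709.85 total_interest=$59.85
After 8 (month_end (apply 3% monthly interest)): balance=$731.14 total_interest=$81.14
After 9 (deposit($100)): balance=$831.14 total_interest=$81.14
After 10 (year_end (apply 10% annual interest)): balance=$914.25 total_interest=$164.25

Answer: 164.25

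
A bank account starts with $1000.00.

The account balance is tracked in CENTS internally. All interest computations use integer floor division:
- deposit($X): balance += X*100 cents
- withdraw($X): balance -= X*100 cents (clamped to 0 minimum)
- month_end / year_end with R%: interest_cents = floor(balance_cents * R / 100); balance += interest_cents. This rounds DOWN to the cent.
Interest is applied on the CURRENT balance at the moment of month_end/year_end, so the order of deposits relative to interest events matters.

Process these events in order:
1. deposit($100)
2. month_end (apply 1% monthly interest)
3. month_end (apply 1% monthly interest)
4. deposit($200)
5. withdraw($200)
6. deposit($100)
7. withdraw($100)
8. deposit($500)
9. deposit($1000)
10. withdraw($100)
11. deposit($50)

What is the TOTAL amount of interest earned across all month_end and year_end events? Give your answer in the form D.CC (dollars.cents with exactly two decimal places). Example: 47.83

After 1 (deposit($100)): balance=$1100.00 total_interest=$0.00
After 2 (month_end (apply 1% monthly interest)): balance=$1111.00 total_interest=$11.00
After 3 (month_end (apply 1% monthly interest)): balance=$1122.11 total_interest=$22.11
After 4 (deposit($200)): balance=$1322.11 total_interest=$22.11
After 5 (withdraw($200)): balance=$1122.11 total_interest=$22.11
After 6 (deposit($100)): balance=$1222.11 total_interest=$22.11
After 7 (withdraw($100)): balance=$1122.11 total_interest=$22.11
After 8 (deposit($500)): balance=$1622.11 total_interest=$22.11
After 9 (deposit($1000)): balance=$2622.11 total_interest=$22.11
After 10 (withdraw($100)): balance=$2522.11 total_interest=$22.11
After 11 (deposit($50)): balance=$2572.11 total_interest=$22.11

Answer: 22.11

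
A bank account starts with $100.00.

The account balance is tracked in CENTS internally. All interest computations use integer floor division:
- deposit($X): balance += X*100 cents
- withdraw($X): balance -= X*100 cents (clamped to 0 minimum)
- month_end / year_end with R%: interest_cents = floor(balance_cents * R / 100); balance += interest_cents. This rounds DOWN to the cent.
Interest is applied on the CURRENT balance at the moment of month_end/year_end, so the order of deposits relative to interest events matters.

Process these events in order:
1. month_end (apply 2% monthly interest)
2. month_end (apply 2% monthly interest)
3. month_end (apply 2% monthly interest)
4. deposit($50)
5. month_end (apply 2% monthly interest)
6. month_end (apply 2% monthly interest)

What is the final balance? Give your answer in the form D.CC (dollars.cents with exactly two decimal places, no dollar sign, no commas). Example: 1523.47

Answer: 162.42

Derivation:
After 1 (month_end (apply 2% monthly interest)): balance=$102.00 total_interest=$2.00
After 2 (month_end (apply 2% monthly interest)): balance=$104.04 total_interest=$4.04
After 3 (month_end (apply 2% monthly interest)): balance=$106.12 total_interest=$6.12
After 4 (deposit($50)): balance=$156.12 total_interest=$6.12
After 5 (month_end (apply 2% monthly interest)): balance=$159.24 total_interest=$9.24
After 6 (month_end (apply 2% monthly interest)): balance=$162.42 total_interest=$12.42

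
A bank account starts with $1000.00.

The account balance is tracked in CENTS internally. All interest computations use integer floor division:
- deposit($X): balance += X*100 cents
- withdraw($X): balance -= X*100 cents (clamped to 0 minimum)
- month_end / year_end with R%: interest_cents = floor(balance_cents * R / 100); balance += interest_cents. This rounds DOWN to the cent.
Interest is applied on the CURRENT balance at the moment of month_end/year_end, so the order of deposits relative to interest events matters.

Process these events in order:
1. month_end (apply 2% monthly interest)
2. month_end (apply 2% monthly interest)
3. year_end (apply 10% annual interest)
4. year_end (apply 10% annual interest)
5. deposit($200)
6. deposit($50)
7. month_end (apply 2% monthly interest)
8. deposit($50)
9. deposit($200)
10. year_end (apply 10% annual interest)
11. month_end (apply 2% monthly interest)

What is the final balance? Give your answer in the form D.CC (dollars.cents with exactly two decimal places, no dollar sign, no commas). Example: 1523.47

Answer: 2007.30

Derivation:
After 1 (month_end (apply 2% monthly interest)): balance=$1020.00 total_interest=$20.00
After 2 (month_end (apply 2% monthly interest)): balance=$1040.40 total_interest=$40.40
After 3 (year_end (apply 10% annual interest)): balance=$1144.44 total_interest=$144.44
After 4 (year_end (apply 10% annual interest)): balance=$1258.88 total_interest=$258.88
After 5 (deposit($200)): balance=$1458.88 total_interest=$258.88
After 6 (deposit($50)): balance=$1508.88 total_interest=$258.88
After 7 (month_end (apply 2% monthly interest)): balance=$1539.05 total_interest=$289.05
After 8 (deposit($50)): balance=$1589.05 total_interest=$289.05
After 9 (deposit($200)): balance=$1789.05 total_interest=$289.05
After 10 (year_end (apply 10% annual interest)): balance=$1967.95 total_interest=$467.95
After 11 (month_end (apply 2% monthly interest)): balance=$2007.30 total_interest=$507.30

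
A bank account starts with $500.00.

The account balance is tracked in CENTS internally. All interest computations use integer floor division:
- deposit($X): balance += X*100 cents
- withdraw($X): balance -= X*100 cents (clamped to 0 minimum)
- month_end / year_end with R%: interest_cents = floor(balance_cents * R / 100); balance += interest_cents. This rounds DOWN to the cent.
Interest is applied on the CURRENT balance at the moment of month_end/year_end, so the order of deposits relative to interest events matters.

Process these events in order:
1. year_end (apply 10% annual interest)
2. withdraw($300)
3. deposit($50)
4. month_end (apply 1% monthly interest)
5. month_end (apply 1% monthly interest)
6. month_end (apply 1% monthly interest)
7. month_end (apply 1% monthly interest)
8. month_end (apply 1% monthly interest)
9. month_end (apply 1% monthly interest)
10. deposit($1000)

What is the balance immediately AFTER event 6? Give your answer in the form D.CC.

After 1 (year_end (apply 10% annual interest)): balance=$550.00 total_interest=$50.00
After 2 (withdraw($300)): balance=$250.00 total_interest=$50.00
After 3 (deposit($50)): balance=$300.00 total_interest=$50.00
After 4 (month_end (apply 1% monthly interest)): balance=$303.00 total_interest=$53.00
After 5 (month_end (apply 1% monthly interest)): balance=$306.03 total_interest=$56.03
After 6 (month_end (apply 1% monthly interest)): balance=$309.09 total_interest=$59.09

Answer: 309.09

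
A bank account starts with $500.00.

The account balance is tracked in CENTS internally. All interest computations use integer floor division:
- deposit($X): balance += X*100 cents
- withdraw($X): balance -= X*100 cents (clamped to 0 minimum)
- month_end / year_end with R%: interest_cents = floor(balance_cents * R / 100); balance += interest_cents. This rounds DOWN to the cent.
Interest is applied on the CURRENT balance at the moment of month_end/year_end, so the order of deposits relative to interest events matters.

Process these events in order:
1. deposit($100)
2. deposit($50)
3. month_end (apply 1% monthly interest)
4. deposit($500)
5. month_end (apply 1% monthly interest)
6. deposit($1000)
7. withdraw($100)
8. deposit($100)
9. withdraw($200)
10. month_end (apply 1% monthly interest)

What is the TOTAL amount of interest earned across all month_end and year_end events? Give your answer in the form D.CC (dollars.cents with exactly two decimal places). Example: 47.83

After 1 (deposit($100)): balance=$600.00 total_interest=$0.00
After 2 (deposit($50)): balance=$650.00 total_interest=$0.00
After 3 (month_end (apply 1% monthly interest)): balance=$656.50 total_interest=$6.50
After 4 (deposit($500)): balance=$1156.50 total_interest=$6.50
After 5 (month_end (apply 1% monthly interest)): balance=$1168.06 total_interest=$18.06
After 6 (deposit($1000)): balance=$2168.06 total_interest=$18.06
After 7 (withdraw($100)): balance=$2068.06 total_interest=$18.06
After 8 (deposit($100)): balance=$2168.06 total_interest=$18.06
After 9 (withdraw($200)): balance=$1968.06 total_interest=$18.06
After 10 (month_end (apply 1% monthly interest)): balance=$1987.74 total_interest=$37.74

Answer: 37.74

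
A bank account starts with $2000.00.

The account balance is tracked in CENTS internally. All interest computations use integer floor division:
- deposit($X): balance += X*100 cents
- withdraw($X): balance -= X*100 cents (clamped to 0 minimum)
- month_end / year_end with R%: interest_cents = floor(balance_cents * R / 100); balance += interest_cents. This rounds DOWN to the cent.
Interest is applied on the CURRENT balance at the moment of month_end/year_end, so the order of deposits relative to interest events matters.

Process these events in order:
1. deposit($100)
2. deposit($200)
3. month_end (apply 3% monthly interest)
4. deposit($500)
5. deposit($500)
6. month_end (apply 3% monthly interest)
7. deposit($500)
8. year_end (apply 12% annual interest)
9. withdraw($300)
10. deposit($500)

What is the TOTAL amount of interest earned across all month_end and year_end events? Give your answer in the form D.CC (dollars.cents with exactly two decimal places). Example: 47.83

After 1 (deposit($100)): balance=$2100.00 total_interest=$0.00
After 2 (deposit($200)): balance=$2300.00 total_interest=$0.00
After 3 (month_end (apply 3% monthly interest)): balance=$2369.00 total_interest=$69.00
After 4 (deposit($500)): balance=$2869.00 total_interest=$69.00
After 5 (deposit($500)): balance=$3369.00 total_interest=$69.00
After 6 (month_end (apply 3% monthly interest)): balance=$3470.07 total_interest=$170.07
After 7 (deposit($500)): balance=$3970.07 total_interest=$170.07
After 8 (year_end (apply 12% annual interest)): balance=$4446.47 total_interest=$646.47
After 9 (withdraw($300)): balance=$4146.47 total_interest=$646.47
After 10 (deposit($500)): balance=$4646.47 total_interest=$646.47

Answer: 646.47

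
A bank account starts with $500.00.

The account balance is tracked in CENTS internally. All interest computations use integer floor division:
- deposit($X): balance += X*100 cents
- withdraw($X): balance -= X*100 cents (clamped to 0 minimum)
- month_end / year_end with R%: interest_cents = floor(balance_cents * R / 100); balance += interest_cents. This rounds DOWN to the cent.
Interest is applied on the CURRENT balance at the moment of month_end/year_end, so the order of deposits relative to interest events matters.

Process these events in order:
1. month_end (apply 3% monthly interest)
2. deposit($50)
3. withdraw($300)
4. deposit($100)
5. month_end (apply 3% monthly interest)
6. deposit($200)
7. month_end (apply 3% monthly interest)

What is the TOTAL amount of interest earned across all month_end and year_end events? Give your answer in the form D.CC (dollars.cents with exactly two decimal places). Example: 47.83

After 1 (month_end (apply 3% monthly interest)): balance=$515.00 total_interest=$15.00
After 2 (deposit($50)): balance=$565.00 total_interest=$15.00
After 3 (withdraw($300)): balance=$265.00 total_interest=$15.00
After 4 (deposit($100)): balance=$365.00 total_interest=$15.00
After 5 (month_end (apply 3% monthly interest)): balance=$375.95 total_interest=$25.95
After 6 (deposit($200)): balance=$575.95 total_interest=$25.95
After 7 (month_end (apply 3% monthly interest)): balance=$593.22 total_interest=$43.22

Answer: 43.22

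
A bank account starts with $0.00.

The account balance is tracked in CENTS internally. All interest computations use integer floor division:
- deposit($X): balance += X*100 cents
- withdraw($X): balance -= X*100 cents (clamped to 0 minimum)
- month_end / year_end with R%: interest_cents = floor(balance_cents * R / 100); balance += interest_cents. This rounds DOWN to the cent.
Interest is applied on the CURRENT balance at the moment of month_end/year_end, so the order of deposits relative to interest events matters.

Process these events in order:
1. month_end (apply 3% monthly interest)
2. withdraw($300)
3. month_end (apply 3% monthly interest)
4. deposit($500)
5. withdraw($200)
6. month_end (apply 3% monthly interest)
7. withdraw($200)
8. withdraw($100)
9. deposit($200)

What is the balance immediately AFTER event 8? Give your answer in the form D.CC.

Answer: 9.00

Derivation:
After 1 (month_end (apply 3% monthly interest)): balance=$0.00 total_interest=$0.00
After 2 (withdraw($300)): balance=$0.00 total_interest=$0.00
After 3 (month_end (apply 3% monthly interest)): balance=$0.00 total_interest=$0.00
After 4 (deposit($500)): balance=$500.00 total_interest=$0.00
After 5 (withdraw($200)): balance=$300.00 total_interest=$0.00
After 6 (month_end (apply 3% monthly interest)): balance=$309.00 total_interest=$9.00
After 7 (withdraw($200)): balance=$109.00 total_interest=$9.00
After 8 (withdraw($100)): balance=$9.00 total_interest=$9.00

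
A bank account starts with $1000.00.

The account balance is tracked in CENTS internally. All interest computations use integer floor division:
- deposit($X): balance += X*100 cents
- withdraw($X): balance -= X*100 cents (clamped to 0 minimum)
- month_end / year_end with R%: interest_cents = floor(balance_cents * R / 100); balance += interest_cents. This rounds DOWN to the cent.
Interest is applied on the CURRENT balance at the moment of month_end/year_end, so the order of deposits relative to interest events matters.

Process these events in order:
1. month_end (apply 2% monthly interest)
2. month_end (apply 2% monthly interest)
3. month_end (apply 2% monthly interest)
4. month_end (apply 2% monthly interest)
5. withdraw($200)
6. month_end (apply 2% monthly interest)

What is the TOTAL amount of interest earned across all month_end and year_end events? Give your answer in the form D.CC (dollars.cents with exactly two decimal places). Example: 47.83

Answer: 100.06

Derivation:
After 1 (month_end (apply 2% monthly interest)): balance=$1020.00 total_interest=$20.00
After 2 (month_end (apply 2% monthly interest)): balance=$1040.40 total_interest=$40.40
After 3 (month_end (apply 2% monthly interest)): balance=$1061.20 total_interest=$61.20
After 4 (month_end (apply 2% monthly interest)): balance=$1082.42 total_interest=$82.42
After 5 (withdraw($200)): balance=$882.42 total_interest=$82.42
After 6 (month_end (apply 2% monthly interest)): balance=$900.06 total_interest=$100.06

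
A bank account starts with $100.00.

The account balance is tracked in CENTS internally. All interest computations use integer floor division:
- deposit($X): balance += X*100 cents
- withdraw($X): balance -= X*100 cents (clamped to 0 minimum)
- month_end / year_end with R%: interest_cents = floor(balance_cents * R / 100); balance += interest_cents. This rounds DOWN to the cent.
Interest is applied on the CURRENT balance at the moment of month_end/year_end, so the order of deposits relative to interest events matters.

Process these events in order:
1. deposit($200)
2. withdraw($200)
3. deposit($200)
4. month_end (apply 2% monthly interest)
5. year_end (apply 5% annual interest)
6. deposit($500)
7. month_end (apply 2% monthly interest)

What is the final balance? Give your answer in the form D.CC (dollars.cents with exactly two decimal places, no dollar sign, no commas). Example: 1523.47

After 1 (deposit($200)): balance=$300.00 total_interest=$0.00
After 2 (withdraw($200)): balance=$100.00 total_interest=$0.00
After 3 (deposit($200)): balance=$300.00 total_interest=$0.00
After 4 (month_end (apply 2% monthly interest)): balance=$306.00 total_interest=$6.00
After 5 (year_end (apply 5% annual interest)): balance=$321.30 total_interest=$21.30
After 6 (deposit($500)): balance=$821.30 total_interest=$21.30
After 7 (month_end (apply 2% monthly interest)): balance=$837.72 total_interest=$37.72

Answer: 837.72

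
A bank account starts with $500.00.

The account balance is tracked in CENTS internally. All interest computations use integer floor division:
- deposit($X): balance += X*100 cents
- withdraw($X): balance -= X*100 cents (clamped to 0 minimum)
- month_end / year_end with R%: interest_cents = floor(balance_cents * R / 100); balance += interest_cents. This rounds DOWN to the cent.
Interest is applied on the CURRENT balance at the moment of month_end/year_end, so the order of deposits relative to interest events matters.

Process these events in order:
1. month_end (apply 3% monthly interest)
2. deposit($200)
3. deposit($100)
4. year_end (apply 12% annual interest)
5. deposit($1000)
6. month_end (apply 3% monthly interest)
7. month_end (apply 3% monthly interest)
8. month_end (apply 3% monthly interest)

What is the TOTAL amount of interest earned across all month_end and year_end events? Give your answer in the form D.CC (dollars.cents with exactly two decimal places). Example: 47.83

After 1 (month_end (apply 3% monthly interest)): balance=$515.00 total_interest=$15.00
After 2 (deposit($200)): balance=$715.00 total_interest=$15.00
After 3 (deposit($100)): balance=$815.00 total_interest=$15.00
After 4 (year_end (apply 12% annual interest)): balance=$912.80 total_interest=$112.80
After 5 (deposit($1000)): balance=$1912.80 total_interest=$112.80
After 6 (month_end (apply 3% monthly interest)): balance=$1970.18 total_interest=$170.18
After 7 (month_end (apply 3% monthly interest)): balance=$2029.28 total_interest=$229.28
After 8 (month_end (apply 3% monthly interest)): balance=$2090.15 total_interest=$290.15

Answer: 290.15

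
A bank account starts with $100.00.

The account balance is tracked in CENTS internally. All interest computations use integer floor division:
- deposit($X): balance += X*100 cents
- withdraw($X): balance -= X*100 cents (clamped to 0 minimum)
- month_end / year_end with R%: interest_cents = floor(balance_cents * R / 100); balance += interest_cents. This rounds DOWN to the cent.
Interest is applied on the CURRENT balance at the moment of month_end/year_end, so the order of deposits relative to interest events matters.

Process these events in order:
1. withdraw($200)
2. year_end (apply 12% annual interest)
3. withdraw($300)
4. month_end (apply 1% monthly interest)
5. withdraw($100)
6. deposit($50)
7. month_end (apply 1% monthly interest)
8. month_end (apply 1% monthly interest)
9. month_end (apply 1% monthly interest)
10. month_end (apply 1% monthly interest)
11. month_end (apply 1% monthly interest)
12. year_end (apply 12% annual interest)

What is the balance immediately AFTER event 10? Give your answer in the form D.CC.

After 1 (withdraw($200)): balance=$0.00 total_interest=$0.00
After 2 (year_end (apply 12% annual interest)): balance=$0.00 total_interest=$0.00
After 3 (withdraw($300)): balance=$0.00 total_interest=$0.00
After 4 (month_end (apply 1% monthly interest)): balance=$0.00 total_interest=$0.00
After 5 (withdraw($100)): balance=$0.00 total_interest=$0.00
After 6 (deposit($50)): balance=$50.00 total_interest=$0.00
After 7 (month_end (apply 1% monthly interest)): balance=$50.50 total_interest=$0.50
After 8 (month_end (apply 1% monthly interest)): balance=$51.00 total_interest=$1.00
After 9 (month_end (apply 1% monthly interest)): balance=$51.51 total_interest=$1.51
After 10 (month_end (apply 1% monthly interest)): balance=$52.02 total_interest=$2.02

Answer: 52.02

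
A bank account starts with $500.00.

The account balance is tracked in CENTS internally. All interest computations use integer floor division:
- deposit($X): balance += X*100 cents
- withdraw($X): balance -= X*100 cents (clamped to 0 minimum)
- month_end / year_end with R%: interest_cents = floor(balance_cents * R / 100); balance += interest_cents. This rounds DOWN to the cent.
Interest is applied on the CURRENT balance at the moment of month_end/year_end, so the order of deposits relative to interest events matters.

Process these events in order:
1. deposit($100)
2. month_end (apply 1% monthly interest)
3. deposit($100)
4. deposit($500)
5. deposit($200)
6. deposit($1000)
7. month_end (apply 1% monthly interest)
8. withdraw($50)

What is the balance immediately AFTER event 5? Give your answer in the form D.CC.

After 1 (deposit($100)): balance=$600.00 total_interest=$0.00
After 2 (month_end (apply 1% monthly interest)): balance=$606.00 total_interest=$6.00
After 3 (deposit($100)): balance=$706.00 total_interest=$6.00
After 4 (deposit($500)): balance=$1206.00 total_interest=$6.00
After 5 (deposit($200)): balance=$1406.00 total_interest=$6.00

Answer: 1406.00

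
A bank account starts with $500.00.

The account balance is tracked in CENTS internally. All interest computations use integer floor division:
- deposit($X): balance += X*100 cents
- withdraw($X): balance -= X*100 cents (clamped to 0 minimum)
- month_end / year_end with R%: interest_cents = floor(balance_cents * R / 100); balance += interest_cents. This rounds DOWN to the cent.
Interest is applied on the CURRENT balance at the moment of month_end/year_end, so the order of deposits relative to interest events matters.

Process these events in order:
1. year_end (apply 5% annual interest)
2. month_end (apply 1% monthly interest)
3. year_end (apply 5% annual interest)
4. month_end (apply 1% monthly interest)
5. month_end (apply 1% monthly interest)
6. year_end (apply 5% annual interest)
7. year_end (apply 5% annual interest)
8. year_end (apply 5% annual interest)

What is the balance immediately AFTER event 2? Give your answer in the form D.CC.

After 1 (year_end (apply 5% annual interest)): balance=$525.00 total_interest=$25.00
After 2 (month_end (apply 1% monthly interest)): balance=$530.25 total_interest=$30.25

Answer: 530.25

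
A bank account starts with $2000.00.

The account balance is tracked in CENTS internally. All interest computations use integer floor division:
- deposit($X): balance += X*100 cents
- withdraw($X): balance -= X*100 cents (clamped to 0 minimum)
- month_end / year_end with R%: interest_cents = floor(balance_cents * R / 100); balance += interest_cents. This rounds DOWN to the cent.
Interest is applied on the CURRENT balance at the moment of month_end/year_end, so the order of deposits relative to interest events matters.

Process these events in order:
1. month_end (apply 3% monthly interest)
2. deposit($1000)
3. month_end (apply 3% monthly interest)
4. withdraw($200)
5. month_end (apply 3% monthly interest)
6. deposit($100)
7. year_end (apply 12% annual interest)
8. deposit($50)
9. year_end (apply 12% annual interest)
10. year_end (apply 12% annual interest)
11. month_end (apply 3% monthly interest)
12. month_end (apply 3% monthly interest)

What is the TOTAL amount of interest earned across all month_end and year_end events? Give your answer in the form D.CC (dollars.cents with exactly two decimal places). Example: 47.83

Answer: 1797.18

Derivation:
After 1 (month_end (apply 3% monthly interest)): balance=$2060.00 total_interest=$60.00
After 2 (deposit($1000)): balance=$3060.00 total_interest=$60.00
After 3 (month_end (apply 3% monthly interest)): balance=$3151.80 total_interest=$151.80
After 4 (withdraw($200)): balance=$2951.80 total_interest=$151.80
After 5 (month_end (apply 3% monthly interest)): balance=$3040.35 total_interest=$240.35
After 6 (deposit($100)): balance=$3140.35 total_interest=$240.35
After 7 (year_end (apply 12% annual interest)): balance=$3517.19 total_interest=$617.19
After 8 (deposit($50)): balance=$3567.19 total_interest=$617.19
After 9 (year_end (apply 12% annual interest)): balance=$3995.25 total_interest=$1045.25
After 10 (year_end (apply 12% annual interest)): balance=$4474.68 total_interest=$1524.68
After 11 (month_end (apply 3% monthly interest)): balance=$4608.92 total_interest=$1658.92
After 12 (month_end (apply 3% monthly interest)): balance=$4747.18 total_interest=$1797.18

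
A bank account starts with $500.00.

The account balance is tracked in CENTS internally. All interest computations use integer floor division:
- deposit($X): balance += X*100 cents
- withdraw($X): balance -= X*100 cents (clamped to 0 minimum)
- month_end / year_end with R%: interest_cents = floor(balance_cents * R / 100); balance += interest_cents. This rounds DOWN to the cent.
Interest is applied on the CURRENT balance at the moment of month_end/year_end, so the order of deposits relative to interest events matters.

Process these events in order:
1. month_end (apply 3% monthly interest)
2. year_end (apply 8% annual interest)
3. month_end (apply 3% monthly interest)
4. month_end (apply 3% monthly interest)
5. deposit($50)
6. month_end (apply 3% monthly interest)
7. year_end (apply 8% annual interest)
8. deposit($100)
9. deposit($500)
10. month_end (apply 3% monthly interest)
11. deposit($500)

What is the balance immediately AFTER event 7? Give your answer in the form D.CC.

Answer: 712.00

Derivation:
After 1 (month_end (apply 3% monthly interest)): balance=$515.00 total_interest=$15.00
After 2 (year_end (apply 8% annual interest)): balance=$556.20 total_interest=$56.20
After 3 (month_end (apply 3% monthly interest)): balance=$572.88 total_interest=$72.88
After 4 (month_end (apply 3% monthly interest)): balance=$590.06 total_interest=$90.06
After 5 (deposit($50)): balance=$640.06 total_interest=$90.06
After 6 (month_end (apply 3% monthly interest)): balance=$659.26 total_interest=$109.26
After 7 (year_end (apply 8% annual interest)): balance=$712.00 total_interest=$162.00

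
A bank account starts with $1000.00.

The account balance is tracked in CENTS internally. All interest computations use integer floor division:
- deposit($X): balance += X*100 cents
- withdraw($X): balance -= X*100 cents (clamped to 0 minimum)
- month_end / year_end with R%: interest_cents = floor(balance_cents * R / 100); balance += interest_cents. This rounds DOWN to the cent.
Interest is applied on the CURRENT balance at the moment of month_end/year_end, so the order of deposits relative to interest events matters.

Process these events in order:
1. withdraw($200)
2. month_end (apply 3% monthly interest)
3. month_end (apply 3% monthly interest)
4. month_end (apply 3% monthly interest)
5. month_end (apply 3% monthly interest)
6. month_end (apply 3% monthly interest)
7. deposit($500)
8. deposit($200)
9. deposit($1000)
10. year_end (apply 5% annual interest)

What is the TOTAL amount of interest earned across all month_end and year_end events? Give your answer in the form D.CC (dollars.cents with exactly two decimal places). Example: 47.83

Answer: 258.78

Derivation:
After 1 (withdraw($200)): balance=$800.00 total_interest=$0.00
After 2 (month_end (apply 3% monthly interest)): balance=$824.00 total_interest=$24.00
After 3 (month_end (apply 3% monthly interest)): balance=$848.72 total_interest=$48.72
After 4 (month_end (apply 3% monthly interest)): balance=$874.18 total_interest=$74.18
After 5 (month_end (apply 3% monthly interest)): balance=$900.40 total_interest=$100.40
After 6 (month_end (apply 3% monthly interest)): balance=$927.41 total_interest=$127.41
After 7 (deposit($500)): balance=$1427.41 total_interest=$127.41
After 8 (deposit($200)): balance=$1627.41 total_interest=$127.41
After 9 (deposit($1000)): balance=$2627.41 total_interest=$127.41
After 10 (year_end (apply 5% annual interest)): balance=$2758.78 total_interest=$258.78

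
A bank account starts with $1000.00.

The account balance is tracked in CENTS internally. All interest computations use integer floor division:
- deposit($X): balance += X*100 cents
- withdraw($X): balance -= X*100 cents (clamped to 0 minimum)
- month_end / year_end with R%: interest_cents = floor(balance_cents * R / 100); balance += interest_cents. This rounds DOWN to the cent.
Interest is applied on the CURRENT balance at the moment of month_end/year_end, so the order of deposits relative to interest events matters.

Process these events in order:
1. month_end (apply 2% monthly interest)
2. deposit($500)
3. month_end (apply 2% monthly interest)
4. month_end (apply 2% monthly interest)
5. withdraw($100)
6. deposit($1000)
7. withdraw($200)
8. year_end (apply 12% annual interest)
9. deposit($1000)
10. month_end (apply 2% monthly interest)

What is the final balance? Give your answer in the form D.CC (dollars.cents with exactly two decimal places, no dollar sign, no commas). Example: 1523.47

Answer: 3626.26

Derivation:
After 1 (month_end (apply 2% monthly interest)): balance=$1020.00 total_interest=$20.00
After 2 (deposit($500)): balance=$1520.00 total_interest=$20.00
After 3 (month_end (apply 2% monthly interest)): balance=$1550.40 total_interest=$50.40
After 4 (month_end (apply 2% monthly interest)): balance=$1581.40 total_interest=$81.40
After 5 (withdraw($100)): balance=$1481.40 total_interest=$81.40
After 6 (deposit($1000)): balance=$2481.40 total_interest=$81.40
After 7 (withdraw($200)): balance=$2281.40 total_interest=$81.40
After 8 (year_end (apply 12% annual interest)): balance=$2555.16 total_interest=$355.16
After 9 (deposit($1000)): balance=$3555.16 total_interest=$355.16
After 10 (month_end (apply 2% monthly interest)): balance=$3626.26 total_interest=$426.26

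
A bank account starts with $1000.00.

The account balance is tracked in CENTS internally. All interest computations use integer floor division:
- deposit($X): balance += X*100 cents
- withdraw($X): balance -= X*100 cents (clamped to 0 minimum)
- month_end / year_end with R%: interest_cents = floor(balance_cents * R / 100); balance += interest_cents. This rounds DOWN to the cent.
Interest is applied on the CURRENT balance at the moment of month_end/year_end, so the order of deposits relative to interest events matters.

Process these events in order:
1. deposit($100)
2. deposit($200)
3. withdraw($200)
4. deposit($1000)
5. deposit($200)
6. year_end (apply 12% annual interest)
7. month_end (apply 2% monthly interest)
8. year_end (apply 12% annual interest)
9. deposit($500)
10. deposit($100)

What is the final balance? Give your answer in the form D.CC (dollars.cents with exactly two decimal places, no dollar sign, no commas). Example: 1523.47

Answer: 3542.82

Derivation:
After 1 (deposit($100)): balance=$1100.00 total_interest=$0.00
After 2 (deposit($200)): balance=$1300.00 total_interest=$0.00
After 3 (withdraw($200)): balance=$1100.00 total_interest=$0.00
After 4 (deposit($1000)): balance=$2100.00 total_interest=$0.00
After 5 (deposit($200)): balance=$2300.00 total_interest=$0.00
After 6 (year_end (apply 12% annual interest)): balance=$2576.00 total_interest=$276.00
After 7 (month_end (apply 2% monthly interest)): balance=$2627.52 total_interest=$327.52
After 8 (year_end (apply 12% annual interest)): balance=$2942.82 total_interest=$642.82
After 9 (deposit($500)): balance=$3442.82 total_interest=$642.82
After 10 (deposit($100)): balance=$3542.82 total_interest=$642.82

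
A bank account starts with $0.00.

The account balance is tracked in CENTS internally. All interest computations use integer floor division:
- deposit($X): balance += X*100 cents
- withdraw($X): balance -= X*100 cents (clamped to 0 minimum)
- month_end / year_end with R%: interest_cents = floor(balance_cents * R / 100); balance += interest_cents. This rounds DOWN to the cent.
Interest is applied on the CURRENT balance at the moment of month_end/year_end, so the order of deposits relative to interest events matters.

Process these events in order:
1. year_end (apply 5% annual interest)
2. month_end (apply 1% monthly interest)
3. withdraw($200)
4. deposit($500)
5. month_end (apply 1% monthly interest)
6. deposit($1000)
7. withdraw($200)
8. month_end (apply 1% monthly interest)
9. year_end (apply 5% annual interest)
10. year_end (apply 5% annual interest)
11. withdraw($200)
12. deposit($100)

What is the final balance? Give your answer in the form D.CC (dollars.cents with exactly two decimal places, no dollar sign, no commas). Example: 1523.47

After 1 (year_end (apply 5% annual interest)): balance=$0.00 total_interest=$0.00
After 2 (month_end (apply 1% monthly interest)): balance=$0.00 total_interest=$0.00
After 3 (withdraw($200)): balance=$0.00 total_interest=$0.00
After 4 (deposit($500)): balance=$500.00 total_interest=$0.00
After 5 (month_end (apply 1% monthly interest)): balance=$505.00 total_interest=$5.00
After 6 (deposit($1000)): balance=$1505.00 total_interest=$5.00
After 7 (withdraw($200)): balance=$1305.00 total_interest=$5.00
After 8 (month_end (apply 1% monthly interest)): balance=$1318.05 total_interest=$18.05
After 9 (year_end (apply 5% annual interest)): balance=$1383.95 total_interest=$83.95
After 10 (year_end (apply 5% annual interest)): balance=$1453.14 total_interest=$153.14
After 11 (withdraw($200)): balance=$1253.14 total_interest=$153.14
After 12 (deposit($100)): balance=$1353.14 total_interest=$153.14

Answer: 1353.14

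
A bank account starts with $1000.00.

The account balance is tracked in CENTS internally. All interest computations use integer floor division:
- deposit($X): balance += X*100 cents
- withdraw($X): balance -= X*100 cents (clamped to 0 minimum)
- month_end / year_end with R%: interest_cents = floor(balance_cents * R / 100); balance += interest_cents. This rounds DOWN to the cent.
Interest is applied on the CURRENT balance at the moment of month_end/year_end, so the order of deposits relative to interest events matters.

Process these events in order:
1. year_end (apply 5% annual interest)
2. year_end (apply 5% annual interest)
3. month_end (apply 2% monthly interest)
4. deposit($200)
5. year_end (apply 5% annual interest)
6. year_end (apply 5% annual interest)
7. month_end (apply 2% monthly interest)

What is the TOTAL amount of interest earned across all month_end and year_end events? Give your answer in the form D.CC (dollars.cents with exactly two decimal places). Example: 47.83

Answer: 289.50

Derivation:
After 1 (year_end (apply 5% annual interest)): balance=$1050.00 total_interest=$50.00
After 2 (year_end (apply 5% annual interest)): balance=$1102.50 total_interest=$102.50
After 3 (month_end (apply 2% monthly interest)): balance=$1124.55 total_interest=$124.55
After 4 (deposit($200)): balance=$1324.55 total_interest=$124.55
After 5 (year_end (apply 5% annual interest)): balance=$1390.77 total_interest=$190.77
After 6 (year_end (apply 5% annual interest)): balance=$1460.30 total_interest=$260.30
After 7 (month_end (apply 2% monthly interest)): balance=$1489.50 total_interest=$289.50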